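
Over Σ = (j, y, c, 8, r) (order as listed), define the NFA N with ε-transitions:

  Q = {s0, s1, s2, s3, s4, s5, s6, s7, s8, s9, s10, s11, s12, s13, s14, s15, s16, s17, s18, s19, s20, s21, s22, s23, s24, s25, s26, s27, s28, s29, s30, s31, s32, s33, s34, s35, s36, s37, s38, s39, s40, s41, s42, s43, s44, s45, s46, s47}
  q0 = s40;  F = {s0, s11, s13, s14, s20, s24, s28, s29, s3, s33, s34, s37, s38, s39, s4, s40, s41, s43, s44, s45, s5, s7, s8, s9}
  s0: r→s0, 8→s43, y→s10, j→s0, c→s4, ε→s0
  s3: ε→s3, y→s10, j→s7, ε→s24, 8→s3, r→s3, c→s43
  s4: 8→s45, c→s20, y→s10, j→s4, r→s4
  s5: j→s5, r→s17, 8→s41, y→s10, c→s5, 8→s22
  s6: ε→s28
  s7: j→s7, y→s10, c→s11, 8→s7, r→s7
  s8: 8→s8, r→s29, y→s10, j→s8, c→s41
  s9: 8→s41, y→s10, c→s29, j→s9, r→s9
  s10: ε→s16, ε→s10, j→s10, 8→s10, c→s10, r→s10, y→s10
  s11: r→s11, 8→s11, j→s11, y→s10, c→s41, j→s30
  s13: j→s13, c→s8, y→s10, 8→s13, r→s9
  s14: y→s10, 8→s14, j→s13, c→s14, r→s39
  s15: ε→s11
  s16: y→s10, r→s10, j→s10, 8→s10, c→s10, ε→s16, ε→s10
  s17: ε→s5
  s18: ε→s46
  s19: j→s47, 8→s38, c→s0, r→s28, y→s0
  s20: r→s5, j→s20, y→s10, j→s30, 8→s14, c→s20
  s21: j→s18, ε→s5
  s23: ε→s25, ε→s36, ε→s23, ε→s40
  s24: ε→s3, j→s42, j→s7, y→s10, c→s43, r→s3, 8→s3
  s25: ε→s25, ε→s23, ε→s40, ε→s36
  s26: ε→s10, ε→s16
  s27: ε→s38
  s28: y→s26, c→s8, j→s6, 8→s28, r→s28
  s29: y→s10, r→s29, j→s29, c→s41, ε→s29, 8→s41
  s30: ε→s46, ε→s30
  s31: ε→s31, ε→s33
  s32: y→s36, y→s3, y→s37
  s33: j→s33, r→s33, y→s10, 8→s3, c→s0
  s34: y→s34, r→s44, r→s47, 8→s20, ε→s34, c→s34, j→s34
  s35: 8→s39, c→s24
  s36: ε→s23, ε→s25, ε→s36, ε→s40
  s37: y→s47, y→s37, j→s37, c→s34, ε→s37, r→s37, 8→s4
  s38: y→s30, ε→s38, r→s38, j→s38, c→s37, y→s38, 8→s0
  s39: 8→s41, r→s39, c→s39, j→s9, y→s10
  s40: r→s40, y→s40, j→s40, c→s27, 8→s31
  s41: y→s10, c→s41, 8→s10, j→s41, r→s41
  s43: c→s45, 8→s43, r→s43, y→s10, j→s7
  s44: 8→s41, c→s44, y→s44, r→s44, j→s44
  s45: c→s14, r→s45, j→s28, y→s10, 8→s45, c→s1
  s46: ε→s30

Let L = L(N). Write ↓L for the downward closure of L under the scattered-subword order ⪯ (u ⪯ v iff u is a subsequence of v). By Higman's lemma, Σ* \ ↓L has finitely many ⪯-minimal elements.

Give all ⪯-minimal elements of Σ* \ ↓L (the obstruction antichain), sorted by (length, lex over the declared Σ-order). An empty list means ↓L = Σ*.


|Q|=48, |F|=24, |δ|=186 (37 ε).
min D↑ (24 st, q0=0, F={5}): 0:j→0,y→0,c→1,8→2,r→0 1:j→1,y→1,c→3,8→4,r→1 2:j→2,y→5,c→4,8→6,r→2 3:j→3,y→3,c→7,8→8,r→3 4:j→4,y→5,c→8,8→9,r→4 5:j→5,y→5,c→5,8→5,r→5 6:j→10,y→5,c→9,8→6,r→6 7:j→7,y→7,c→7,8→11,r→12 8:j→8,y→5,c→11,8→13,r→8 9:j→10,y→5,c→13,8→9,r→9 10:j→10,y→5,c→14,8→10,r→10 11:j→11,y→5,c→11,8→15,r→16 12:j→12,y→12,c→12,8→17,r→12 13:j→18,y→5,c→15,8→13,r→13 14:j→14,y→5,c→17,8→14,r→14 15:j→19,y→5,c→15,8→15,r→20 16:j→16,y→5,c→16,8→17,r→16 17:j→17,y→5,c→17,8→5,r→17 18:j→18,y→5,c→21,8→18,r→18 19:j→19,y→5,c→21,8→19,r→22 20:j→22,y→5,c→20,8→17,r→20 21:j→21,y→5,c→17,8→21,r→23 22:j→22,y→5,c→23,8→17,r→22 23:j→23,y→5,c→17,8→17,r→23.
'8y': |S_i|=[37, 30, 3] end={s10,s16,s26} — reject; 2/2 deletions ∈↓L.
'cccr88': N↓-sim [37, 31, 26, 19, 11, 4, 2] end={s10,s16} rej; 6/6 del acc.
'88jcc8': N↓-sim [37, 30, 23, 15, 8, 3, 2] end={s10,s16} — reject; 6/6 single-dels accept.
3 obstructions.

min(Σ*\↓L) = [8y, cccr88, 88jcc8].


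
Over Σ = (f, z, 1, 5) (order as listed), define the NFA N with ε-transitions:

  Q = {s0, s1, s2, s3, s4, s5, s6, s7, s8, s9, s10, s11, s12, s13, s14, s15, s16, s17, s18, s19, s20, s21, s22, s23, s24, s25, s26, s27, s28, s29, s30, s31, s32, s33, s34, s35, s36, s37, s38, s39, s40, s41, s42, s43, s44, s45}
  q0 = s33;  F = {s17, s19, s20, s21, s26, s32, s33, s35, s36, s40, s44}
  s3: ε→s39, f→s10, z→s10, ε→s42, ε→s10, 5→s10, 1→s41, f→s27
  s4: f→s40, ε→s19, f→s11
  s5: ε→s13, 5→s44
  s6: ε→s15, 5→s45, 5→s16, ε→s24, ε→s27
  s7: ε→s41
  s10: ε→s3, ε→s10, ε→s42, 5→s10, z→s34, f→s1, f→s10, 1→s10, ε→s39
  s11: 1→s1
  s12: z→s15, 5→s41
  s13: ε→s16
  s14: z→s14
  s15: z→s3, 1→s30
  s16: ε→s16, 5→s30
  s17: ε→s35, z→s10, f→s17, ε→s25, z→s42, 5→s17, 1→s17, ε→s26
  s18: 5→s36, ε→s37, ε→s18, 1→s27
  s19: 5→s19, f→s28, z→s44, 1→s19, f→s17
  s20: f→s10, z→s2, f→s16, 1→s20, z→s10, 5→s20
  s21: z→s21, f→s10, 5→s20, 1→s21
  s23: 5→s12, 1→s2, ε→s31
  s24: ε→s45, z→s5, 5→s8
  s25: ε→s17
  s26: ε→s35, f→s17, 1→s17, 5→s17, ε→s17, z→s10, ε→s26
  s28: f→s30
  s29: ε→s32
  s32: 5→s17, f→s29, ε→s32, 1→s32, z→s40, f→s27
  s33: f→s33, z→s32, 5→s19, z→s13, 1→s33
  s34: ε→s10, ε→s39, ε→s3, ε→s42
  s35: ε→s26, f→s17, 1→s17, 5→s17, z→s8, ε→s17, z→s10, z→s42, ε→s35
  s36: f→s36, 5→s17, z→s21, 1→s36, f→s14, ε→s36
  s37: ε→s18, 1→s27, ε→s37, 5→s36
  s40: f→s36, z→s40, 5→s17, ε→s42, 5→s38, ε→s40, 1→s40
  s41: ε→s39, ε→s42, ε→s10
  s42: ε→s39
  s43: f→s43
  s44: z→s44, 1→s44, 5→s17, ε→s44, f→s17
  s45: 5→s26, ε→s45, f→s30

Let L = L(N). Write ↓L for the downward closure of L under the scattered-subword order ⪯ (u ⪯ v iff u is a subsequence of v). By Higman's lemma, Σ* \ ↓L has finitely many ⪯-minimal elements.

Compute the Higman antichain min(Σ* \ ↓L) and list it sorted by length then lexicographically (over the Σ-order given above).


|Q|=46, |F|=11, |δ|=134 (46 ε).
min D↑ (10 st, q0=0, F={7}): 0:f→0,z→1,1→0,5→2 1:f→1,z→3,1→1,5→4 2:f→4,z→5,1→2,5→2 3:f→6,z→3,1→3,5→4 4:f→4,z→7,1→4,5→4 5:f→4,z→5,1→5,5→4 6:f→6,z→8,1→6,5→4 7:f→7,z→7,1→7,5→7 8:f→7,z→8,1→8,5→9 9:f→7,z→7,1→9,5→9.
'z5z': N↓-sim [29, 26, 18, 10] end={s1,s10,s2,s27,s3,s34,s39,s41,s42,s8} rej; 3/3 del acc.
'5fz': N↓-sim [29, 21, 16, 9] end={s1,s10,s27,s3,s34,s39,s41,s42,s8} — reject; 3/3 deletions ∈↓L.
'zzfzf': run [29, 26, 23, 20, 15, 10] end={s1,s10,s16,s27,s3,s30,s34,s39,s41,s42} ∉↓L; 5/5 single-dels accept.
3 obstructions.

Antichain: [z5z, 5fz, zzfzf].


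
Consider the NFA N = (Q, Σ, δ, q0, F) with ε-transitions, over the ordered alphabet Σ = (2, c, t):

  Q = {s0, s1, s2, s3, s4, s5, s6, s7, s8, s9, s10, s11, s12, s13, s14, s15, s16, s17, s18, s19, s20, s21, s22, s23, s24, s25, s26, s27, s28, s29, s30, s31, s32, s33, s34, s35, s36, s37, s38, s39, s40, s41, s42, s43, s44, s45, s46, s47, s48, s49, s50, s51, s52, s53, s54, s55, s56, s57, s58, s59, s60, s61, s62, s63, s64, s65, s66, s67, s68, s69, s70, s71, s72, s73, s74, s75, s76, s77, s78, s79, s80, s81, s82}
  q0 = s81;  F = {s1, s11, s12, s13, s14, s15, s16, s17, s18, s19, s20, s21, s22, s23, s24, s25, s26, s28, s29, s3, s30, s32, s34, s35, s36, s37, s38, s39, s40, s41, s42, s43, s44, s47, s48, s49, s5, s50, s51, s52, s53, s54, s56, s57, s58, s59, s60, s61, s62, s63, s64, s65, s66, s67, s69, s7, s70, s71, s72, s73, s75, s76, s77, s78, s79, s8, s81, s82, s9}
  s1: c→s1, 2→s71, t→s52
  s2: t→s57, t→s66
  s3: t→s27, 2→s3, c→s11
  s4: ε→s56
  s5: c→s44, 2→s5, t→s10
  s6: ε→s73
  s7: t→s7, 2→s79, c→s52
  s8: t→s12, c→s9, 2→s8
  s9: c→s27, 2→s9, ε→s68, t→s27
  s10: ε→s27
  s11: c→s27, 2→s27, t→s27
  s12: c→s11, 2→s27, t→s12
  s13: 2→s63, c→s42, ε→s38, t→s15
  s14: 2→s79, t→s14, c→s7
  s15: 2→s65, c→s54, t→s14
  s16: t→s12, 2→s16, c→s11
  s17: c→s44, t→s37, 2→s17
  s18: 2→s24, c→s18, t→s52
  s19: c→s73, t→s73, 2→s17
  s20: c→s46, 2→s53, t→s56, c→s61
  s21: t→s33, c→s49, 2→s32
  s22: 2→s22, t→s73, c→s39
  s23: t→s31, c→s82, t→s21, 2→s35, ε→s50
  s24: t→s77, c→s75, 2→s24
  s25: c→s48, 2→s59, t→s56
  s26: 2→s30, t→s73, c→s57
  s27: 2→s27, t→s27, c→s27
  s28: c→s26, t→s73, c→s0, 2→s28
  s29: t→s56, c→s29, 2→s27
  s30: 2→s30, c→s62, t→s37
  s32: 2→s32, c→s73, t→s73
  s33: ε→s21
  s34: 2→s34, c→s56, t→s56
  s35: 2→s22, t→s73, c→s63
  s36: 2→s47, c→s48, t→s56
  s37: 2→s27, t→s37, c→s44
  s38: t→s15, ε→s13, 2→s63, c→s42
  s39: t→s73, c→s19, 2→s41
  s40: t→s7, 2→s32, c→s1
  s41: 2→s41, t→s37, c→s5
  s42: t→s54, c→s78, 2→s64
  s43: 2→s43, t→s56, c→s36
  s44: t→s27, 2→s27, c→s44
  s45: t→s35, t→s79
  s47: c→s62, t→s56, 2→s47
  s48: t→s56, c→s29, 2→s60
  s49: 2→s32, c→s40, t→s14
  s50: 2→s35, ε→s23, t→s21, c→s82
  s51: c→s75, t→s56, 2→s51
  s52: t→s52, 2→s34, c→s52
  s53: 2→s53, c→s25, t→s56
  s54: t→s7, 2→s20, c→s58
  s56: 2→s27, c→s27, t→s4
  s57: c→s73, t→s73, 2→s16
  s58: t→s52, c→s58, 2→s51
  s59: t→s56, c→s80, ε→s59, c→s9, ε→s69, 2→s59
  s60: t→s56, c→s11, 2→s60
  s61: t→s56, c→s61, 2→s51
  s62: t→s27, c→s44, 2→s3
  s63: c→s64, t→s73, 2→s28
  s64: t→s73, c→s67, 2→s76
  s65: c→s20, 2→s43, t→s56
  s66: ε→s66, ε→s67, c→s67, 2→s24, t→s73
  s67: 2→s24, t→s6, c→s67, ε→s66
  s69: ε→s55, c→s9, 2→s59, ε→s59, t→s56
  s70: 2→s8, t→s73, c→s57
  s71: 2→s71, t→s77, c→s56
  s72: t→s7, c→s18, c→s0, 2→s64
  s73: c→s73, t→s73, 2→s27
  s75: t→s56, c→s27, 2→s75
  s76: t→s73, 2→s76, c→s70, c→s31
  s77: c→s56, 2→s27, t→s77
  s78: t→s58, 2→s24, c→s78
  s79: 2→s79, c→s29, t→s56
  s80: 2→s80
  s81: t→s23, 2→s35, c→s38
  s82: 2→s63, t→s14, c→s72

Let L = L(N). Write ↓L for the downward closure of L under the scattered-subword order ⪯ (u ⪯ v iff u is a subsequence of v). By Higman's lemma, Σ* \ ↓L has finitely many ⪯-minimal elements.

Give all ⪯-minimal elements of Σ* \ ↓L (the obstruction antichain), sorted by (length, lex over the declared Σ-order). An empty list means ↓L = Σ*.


min(Σ*\↓L) = [2t2, ct2tc, tt2c2, 22c2ct, 22ccc2, ccc2cc].

|Q|=83, |F|=69, |δ|=237 (16 ε).
min D↑ (66 st, q0=0, F={14}): 0:2→1,c→2,t→3 1:2→4,c→5,t→6 2:2→5,c→7,t→8 3:2→1,c→9,t→10 4:2→4,c→11,t→6 5:2→12,c→13,t→6 6:2→14,c→6,t→6 7:2→13,c→15,t→16 8:2→17,c→16,t→18 9:2→5,c→19,t→18 10:2→20,c→21,t→10 11:2→22,c→23,t→6 12:2→12,c→24,t→6 13:2→25,c→26,t→6 14:2→14,c→14,t→14 15:2→27,c→15,t→28 16:2→29,c→28,t→30 17:2→31,c→29,t→32 18:2→33,c→30,t→18 19:2→13,c→34,t→30 20:2→20,c→6,t→6 21:2→20,c→35,t→18 22:2→22,c→36,t→37 23:2→38,c→6,t→6 24:2→39,c→40,t→6 25:2→25,c→41,t→6 26:2→27,c→26,t→6 27:2→27,c→42,t→43 28:2→44,c→28,t→45 29:2→46,c→47,t→32 30:2→33,c→45,t→30 31:2→31,c→48,t→32 32:2→14,c→14,t→32 33:2→33,c→49,t→32 34:2→27,c→34,t→45 35:2→20,c→50,t→30 36:2→36,c→51,t→14 37:2→14,c→51,t→37 38:2→38,c→51,t→37 39:2→39,c→52,t→37 40:2→53,c→6,t→6 41:2→54,c→40,t→6 42:2→42,c→14,t→32 43:2→14,c→32,t→43 44:2→44,c→42,t→32 45:2→55,c→45,t→45 46:2→46,c→56,t→32 47:2→44,c→47,t→32 48:2→57,c→58,t→32 49:2→14,c→49,t→32 50:2→59,c→50,t→45 51:2→14,c→51,t→14 52:2→60,c→51,t→14 53:2→53,c→61,t→62 54:2→54,c→63,t→62 55:2→55,c→32,t→32 56:2→64,c→58,t→32 57:2→57,c→52,t→32 58:2→65,c→49,t→32 59:2→59,c→32,t→43 60:2→60,c→61,t→14 61:2→14,c→14,t→14 62:2→14,c→61,t→62 63:2→63,c→14,t→14 64:2→64,c→63,t→32 65:2→65,c→61,t→32.
'2t2': run [80, 59, 11, 1] end={s27} — reject; 3/3 single-dels accept.
'ct2tc': N↓-sim [80, 73, 41, 29, 3, 1] end={s27} ∉↓L; 5/5 single-dels accept.
'tt2c2': run [80, 75, 25, 10, 5, 1] end={s27} — reject; 5/5 del acc.
'22c2ct': N↓-sim [80, 59, 49, 37, 25, 10, 2] end={s10,s27} rej; 6/6 single-dels accept.
'22ccc2': run [80, 59, 49, 37, 22, 7, 1] end={s27} — reject; 6/6 single-dels accept.
'ccc2cc': N↓-sim [80, 73, 61, 41, 21, 8, 1] end={s27} ∉↓L; 6/6 deletions ∈↓L.
6 obstructions.


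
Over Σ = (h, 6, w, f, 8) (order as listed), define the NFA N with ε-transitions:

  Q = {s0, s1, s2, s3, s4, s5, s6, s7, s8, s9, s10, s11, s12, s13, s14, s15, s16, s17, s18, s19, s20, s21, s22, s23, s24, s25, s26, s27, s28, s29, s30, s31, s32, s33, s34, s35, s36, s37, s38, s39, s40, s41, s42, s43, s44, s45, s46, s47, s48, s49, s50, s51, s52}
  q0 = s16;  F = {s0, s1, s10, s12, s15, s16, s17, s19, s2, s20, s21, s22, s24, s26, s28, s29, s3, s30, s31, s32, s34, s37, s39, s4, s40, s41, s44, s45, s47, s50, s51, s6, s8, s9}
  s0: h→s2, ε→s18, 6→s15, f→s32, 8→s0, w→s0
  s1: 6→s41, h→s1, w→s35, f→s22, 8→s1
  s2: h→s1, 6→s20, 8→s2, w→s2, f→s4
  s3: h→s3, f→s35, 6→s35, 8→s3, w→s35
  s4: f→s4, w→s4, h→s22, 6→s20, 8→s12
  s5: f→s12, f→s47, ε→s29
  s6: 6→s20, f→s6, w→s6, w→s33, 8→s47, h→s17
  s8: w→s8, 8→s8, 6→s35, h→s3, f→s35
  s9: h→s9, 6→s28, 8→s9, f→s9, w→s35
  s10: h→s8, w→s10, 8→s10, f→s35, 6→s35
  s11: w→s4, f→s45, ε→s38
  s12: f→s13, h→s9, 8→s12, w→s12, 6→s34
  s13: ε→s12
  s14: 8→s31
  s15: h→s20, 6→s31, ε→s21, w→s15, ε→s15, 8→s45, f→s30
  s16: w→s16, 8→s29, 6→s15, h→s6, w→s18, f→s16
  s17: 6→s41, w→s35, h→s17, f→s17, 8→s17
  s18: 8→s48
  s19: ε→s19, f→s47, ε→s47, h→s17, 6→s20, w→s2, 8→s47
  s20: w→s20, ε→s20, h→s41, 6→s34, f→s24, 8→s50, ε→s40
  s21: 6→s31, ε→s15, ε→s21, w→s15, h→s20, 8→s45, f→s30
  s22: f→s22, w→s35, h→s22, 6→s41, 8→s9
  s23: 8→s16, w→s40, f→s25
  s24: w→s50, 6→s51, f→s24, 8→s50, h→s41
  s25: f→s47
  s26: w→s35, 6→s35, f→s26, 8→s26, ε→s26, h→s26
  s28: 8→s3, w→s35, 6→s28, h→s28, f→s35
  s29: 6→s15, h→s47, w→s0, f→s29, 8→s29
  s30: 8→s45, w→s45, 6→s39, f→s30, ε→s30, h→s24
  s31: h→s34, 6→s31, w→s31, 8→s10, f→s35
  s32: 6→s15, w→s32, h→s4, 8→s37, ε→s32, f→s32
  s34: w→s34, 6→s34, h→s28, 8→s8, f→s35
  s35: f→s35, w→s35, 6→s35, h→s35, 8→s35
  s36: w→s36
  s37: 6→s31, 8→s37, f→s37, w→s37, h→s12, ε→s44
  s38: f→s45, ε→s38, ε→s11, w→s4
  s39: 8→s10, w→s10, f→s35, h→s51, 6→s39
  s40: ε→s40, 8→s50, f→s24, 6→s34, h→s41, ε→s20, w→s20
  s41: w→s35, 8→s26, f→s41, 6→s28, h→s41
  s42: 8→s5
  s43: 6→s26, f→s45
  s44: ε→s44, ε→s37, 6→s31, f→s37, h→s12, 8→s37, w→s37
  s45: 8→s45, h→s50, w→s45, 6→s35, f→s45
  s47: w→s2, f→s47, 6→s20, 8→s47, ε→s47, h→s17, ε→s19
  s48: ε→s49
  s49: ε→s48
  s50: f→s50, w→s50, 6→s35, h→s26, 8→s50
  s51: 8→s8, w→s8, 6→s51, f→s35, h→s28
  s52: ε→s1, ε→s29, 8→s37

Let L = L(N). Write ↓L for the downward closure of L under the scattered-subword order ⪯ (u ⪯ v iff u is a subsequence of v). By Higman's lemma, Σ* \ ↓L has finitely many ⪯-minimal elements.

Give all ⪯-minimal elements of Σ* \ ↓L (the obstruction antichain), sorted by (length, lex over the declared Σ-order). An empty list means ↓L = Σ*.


|Q|=53, |F|=34, |δ|=222 (28 ε).
min D↑ (31 st, q0=0, F={12}): 0:h→1,6→2,w→0,f→0,8→3 1:h→4,6→5,w→1,f→1,8→6 2:h→5,6→7,w→2,f→8,8→9 3:h→6,6→2,w→10,f→3,8→3 4:h→4,6→11,w→12,f→4,8→4 5:h→11,6→13,w→5,f→14,8→15 6:h→4,6→5,w→16,f→6,8→6 7:h→13,6→7,w→7,f→12,8→17 8:h→14,6→18,w→9,f→8,8→9 9:h→15,6→12,w→9,f→9,8→9 10:h→16,6→2,w→10,f→19,8→10 11:h→11,6→20,w→12,f→11,8→21 12:h→12,6→12,w→12,f→12,8→12 13:h→20,6→13,w→13,f→12,8→22 14:h→11,6→23,w→15,f→14,8→15 15:h→21,6→12,w→15,f→15,8→15 16:h→24,6→5,w→16,f→25,8→16 17:h→22,6→12,w→17,f→12,8→17 18:h→23,6→18,w→17,f→12,8→17 19:h→25,6→2,w→19,f→19,8→26 20:h→20,6→20,w→12,f→12,8→27 21:h→21,6→12,w→12,f→21,8→21 22:h→27,6→12,w→22,f→12,8→22 23:h→20,6→23,w→22,f→12,8→22 24:h→24,6→11,w→12,f→28,8→24 25:h→28,6→5,w→25,f→25,8→29 26:h→29,6→7,w→26,f→26,8→26 27:h→27,6→12,w→12,f→12,8→27 28:h→28,6→11,w→12,f→28,8→30 29:h→30,6→13,w→29,f→29,8→29 30:h→30,6→20,w→12,f→30,8→30 [Hopcroft].
'hhw': N↓-sim [40, 24, 9, 1] end={s35} rej; 3/3 del acc.
'66f': N↓-sim [40, 19, 9, 1] end={s35} ∉↓L; 3/3 single-dels accept.
'686': |S_i|=[40, 19, 7, 1] end={s35} — reject; 3/3 del acc.
'6fw6': |S_i|=[40, 19, 13, 7, 1] end={s35} — reject; 4/4 del acc.
'8wf86f': |S_i|=[40, 37, 33, 27, 15, 7, 1] end={s35} ∉↓L; 6/6 deletions ∈↓L.
5 obstructions.

A = [hhw, 66f, 686, 6fw6, 8wf86f].


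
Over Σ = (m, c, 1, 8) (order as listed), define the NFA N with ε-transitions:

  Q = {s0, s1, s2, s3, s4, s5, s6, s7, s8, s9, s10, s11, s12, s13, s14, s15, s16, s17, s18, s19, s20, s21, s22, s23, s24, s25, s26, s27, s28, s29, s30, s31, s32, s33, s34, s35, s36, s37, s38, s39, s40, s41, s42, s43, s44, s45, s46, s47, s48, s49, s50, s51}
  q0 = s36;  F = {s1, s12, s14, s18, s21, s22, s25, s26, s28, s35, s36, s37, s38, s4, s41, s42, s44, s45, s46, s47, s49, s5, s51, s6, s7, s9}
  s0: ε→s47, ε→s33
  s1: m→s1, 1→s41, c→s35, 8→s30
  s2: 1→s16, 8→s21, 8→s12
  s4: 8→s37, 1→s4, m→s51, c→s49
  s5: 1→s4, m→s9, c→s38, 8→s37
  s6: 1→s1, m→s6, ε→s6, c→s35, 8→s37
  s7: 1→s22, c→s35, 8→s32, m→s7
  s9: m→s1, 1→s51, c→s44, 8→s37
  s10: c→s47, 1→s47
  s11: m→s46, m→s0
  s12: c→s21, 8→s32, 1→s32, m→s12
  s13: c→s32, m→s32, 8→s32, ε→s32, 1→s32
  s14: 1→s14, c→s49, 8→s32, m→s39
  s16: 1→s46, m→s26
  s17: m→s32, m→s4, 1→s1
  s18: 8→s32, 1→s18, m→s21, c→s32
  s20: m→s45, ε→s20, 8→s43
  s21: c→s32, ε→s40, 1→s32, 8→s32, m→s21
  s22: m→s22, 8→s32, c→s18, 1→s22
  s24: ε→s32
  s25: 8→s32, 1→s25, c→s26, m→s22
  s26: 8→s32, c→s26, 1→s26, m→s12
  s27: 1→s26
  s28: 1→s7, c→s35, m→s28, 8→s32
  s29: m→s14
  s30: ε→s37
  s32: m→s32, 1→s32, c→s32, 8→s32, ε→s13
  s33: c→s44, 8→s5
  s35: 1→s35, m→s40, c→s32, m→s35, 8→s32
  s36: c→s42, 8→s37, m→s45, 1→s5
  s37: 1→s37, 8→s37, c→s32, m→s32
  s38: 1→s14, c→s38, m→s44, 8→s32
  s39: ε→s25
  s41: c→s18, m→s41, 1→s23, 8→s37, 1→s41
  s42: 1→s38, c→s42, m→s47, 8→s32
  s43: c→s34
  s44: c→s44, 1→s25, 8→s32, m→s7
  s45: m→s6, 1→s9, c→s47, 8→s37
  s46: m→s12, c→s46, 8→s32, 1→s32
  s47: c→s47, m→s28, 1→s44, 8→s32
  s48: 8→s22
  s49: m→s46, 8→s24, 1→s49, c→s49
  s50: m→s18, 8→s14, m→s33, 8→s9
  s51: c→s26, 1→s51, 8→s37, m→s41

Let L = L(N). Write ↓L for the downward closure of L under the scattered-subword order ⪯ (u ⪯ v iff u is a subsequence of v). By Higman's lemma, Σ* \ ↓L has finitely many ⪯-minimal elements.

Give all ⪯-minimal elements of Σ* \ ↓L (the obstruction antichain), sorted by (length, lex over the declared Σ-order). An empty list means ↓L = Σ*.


A = [c8, 8m, 8c, mmcc, 11cm1].

|Q|=52, |F|=26, |δ|=148 (10 ε).
min D↑ (27 st, q0=0, F={9}): 0:m→1,c→2,1→3,8→4 1:m→5,c→6,1→7,8→4 2:m→6,c→2,1→8,8→9 3:m→7,c→8,1→10,8→4 4:m→9,c→9,1→4,8→4 5:m→5,c→11,1→12,8→4 6:m→13,c→6,1→14,8→9 7:m→12,c→14,1→15,8→4 8:m→14,c→8,1→16,8→9 9:m→9,c→9,1→9,8→9 10:m→15,c→17,1→10,8→4 11:m→11,c→9,1→11,8→9 12:m→12,c→11,1→18,8→4 13:m→13,c→11,1→19,8→9 14:m→19,c→14,1→20,8→9 15:m→18,c→21,1→15,8→4 16:m→20,c→17,1→16,8→9 17:m→22,c→17,1→17,8→9 18:m→18,c→23,1→18,8→4 19:m→19,c→11,1→24,8→9 20:m→24,c→21,1→20,8→9 21:m→25,c→21,1→21,8→9 22:m→25,c→22,1→9,8→9 23:m→26,c→9,1→23,8→9 24:m→24,c→23,1→24,8→9 25:m→25,c→26,1→9,8→9 26:m→26,c→9,1→9,8→9 [Hopcroft].
'c8': |S_i|=[33, 21, 3] end={s13,s24,s32} ∉↓L; 2/2 single-dels accept.
'8m': |S_i|=[33, 5, 2] end={s13,s32} — reject; 2/2 single-dels accept.
'8c': |S_i|=[33, 5, 2] end={s13,s32} — reject; 2/2 deletions ∈↓L.
'mmcc': N↓-sim [33, 25, 16, 6, 2] end={s13,s32} rej; 4/4 deletions ∈↓L.
'11cm1': |S_i|=[33, 27, 20, 10, 6, 2] end={s13,s32} rej; 5/5 del acc.
5 minimals (antichain).


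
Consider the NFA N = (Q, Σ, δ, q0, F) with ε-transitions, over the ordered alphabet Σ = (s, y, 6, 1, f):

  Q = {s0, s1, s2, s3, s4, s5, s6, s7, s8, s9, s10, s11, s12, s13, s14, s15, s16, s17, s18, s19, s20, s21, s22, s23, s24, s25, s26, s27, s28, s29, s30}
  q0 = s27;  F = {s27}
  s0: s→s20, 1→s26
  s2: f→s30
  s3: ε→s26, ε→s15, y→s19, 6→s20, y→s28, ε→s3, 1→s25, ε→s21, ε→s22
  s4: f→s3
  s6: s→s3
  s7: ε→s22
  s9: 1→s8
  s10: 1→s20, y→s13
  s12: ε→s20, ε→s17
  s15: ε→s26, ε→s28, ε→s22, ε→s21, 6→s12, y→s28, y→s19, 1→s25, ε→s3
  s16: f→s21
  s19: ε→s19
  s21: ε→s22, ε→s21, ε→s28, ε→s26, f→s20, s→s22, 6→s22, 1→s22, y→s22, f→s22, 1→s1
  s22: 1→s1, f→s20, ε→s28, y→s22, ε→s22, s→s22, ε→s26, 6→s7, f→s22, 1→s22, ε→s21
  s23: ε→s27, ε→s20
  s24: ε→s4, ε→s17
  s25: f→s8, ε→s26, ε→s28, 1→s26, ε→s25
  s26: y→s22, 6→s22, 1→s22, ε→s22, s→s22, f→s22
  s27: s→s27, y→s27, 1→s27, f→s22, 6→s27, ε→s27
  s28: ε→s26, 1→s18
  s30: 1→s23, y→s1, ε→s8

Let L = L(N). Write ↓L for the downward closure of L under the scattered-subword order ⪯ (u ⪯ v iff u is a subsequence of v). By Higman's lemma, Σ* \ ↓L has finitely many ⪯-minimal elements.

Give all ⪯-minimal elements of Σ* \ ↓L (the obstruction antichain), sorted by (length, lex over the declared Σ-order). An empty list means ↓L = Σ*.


Antichain: [f].

|Q|=31, |F|=1, |δ|=79 (33 ε).
min D↑ (2 st, q0=0, F={1}): 0:s→0,y→0,6→0,1→0,f→1 1:s→1,y→1,6→1,1→1,f→1.
'f': |S_i|=[9, 8] end={s1,s18,s20,s21,s22,s26,s28,s7} ∉↓L; 1/1 del acc.
1 words, ⪯-incomp.


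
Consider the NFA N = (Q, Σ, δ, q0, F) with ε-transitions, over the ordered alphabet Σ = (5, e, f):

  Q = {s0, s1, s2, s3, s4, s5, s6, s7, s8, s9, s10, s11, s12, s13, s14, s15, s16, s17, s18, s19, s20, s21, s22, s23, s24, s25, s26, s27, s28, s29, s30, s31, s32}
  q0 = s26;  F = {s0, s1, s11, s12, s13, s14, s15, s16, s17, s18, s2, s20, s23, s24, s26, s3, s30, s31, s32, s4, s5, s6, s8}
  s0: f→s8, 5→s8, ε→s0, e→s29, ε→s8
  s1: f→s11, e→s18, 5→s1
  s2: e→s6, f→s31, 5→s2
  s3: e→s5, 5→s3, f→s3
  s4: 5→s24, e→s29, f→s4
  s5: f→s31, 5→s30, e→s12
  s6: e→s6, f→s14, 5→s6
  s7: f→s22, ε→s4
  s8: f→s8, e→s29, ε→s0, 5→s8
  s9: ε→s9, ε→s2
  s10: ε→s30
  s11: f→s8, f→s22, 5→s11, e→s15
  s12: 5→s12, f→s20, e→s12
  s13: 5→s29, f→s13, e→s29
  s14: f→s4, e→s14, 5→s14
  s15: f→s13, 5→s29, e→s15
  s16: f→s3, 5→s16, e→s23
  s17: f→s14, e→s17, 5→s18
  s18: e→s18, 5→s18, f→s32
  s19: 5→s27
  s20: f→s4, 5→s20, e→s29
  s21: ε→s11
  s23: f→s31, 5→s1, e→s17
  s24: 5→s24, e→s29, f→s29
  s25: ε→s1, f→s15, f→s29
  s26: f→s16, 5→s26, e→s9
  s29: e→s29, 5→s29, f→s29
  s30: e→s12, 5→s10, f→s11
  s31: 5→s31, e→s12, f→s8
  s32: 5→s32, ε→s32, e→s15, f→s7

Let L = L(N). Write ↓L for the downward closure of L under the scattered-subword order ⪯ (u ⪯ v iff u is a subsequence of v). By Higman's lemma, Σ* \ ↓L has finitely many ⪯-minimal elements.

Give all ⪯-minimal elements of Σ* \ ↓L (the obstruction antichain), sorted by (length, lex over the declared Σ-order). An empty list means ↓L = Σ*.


|Q|=33, |F|=23, |δ|=87 (10 ε).
min D↑ (23 st, q0=0, F={15}): 0:5→0,e→1,f→2 1:5→1,e→3,f→4 2:5→2,e→5,f→6 3:5→3,e→3,f→7 4:5→4,e→8,f→9 5:5→10,e→11,f→4 6:5→6,e→12,f→6 7:5→7,e→7,f→13 8:5→8,e→8,f→14 9:5→9,e→15,f→9 10:5→10,e→16,f→17 11:5→16,e→11,f→7 12:5→18,e→8,f→4 13:5→19,e→15,f→13 14:5→14,e→15,f→13 15:5→15,e→15,f→15 16:5→16,e→16,f→20 17:5→17,e→21,f→9 18:5→18,e→8,f→17 19:5→19,e→15,f→15 20:5→20,e→21,f→13 21:5→15,e→21,f→22 22:5→15,e→15,f→22.
'effe': N↓-sim [28, 25, 15, 9, 1] end={s29} rej; 4/4 deletions ∈↓L.
'eeff5f': |S_i|=[28, 25, 14, 10, 6, 2, 1] end={s29} ∉↓L; 6/6 deletions ∈↓L.
'fe5fe5': |S_i|=[28, 24, 22, 19, 12, 3, 1] end={s29} ∉↓L; 6/6 deletions ∈↓L.
'ffeefe': |S_i|=[28, 24, 19, 16, 8, 5, 1] end={s29} — reject; 6/6 single-dels accept.
4 words, ⪯-incomp.

A = [effe, eeff5f, fe5fe5, ffeefe].


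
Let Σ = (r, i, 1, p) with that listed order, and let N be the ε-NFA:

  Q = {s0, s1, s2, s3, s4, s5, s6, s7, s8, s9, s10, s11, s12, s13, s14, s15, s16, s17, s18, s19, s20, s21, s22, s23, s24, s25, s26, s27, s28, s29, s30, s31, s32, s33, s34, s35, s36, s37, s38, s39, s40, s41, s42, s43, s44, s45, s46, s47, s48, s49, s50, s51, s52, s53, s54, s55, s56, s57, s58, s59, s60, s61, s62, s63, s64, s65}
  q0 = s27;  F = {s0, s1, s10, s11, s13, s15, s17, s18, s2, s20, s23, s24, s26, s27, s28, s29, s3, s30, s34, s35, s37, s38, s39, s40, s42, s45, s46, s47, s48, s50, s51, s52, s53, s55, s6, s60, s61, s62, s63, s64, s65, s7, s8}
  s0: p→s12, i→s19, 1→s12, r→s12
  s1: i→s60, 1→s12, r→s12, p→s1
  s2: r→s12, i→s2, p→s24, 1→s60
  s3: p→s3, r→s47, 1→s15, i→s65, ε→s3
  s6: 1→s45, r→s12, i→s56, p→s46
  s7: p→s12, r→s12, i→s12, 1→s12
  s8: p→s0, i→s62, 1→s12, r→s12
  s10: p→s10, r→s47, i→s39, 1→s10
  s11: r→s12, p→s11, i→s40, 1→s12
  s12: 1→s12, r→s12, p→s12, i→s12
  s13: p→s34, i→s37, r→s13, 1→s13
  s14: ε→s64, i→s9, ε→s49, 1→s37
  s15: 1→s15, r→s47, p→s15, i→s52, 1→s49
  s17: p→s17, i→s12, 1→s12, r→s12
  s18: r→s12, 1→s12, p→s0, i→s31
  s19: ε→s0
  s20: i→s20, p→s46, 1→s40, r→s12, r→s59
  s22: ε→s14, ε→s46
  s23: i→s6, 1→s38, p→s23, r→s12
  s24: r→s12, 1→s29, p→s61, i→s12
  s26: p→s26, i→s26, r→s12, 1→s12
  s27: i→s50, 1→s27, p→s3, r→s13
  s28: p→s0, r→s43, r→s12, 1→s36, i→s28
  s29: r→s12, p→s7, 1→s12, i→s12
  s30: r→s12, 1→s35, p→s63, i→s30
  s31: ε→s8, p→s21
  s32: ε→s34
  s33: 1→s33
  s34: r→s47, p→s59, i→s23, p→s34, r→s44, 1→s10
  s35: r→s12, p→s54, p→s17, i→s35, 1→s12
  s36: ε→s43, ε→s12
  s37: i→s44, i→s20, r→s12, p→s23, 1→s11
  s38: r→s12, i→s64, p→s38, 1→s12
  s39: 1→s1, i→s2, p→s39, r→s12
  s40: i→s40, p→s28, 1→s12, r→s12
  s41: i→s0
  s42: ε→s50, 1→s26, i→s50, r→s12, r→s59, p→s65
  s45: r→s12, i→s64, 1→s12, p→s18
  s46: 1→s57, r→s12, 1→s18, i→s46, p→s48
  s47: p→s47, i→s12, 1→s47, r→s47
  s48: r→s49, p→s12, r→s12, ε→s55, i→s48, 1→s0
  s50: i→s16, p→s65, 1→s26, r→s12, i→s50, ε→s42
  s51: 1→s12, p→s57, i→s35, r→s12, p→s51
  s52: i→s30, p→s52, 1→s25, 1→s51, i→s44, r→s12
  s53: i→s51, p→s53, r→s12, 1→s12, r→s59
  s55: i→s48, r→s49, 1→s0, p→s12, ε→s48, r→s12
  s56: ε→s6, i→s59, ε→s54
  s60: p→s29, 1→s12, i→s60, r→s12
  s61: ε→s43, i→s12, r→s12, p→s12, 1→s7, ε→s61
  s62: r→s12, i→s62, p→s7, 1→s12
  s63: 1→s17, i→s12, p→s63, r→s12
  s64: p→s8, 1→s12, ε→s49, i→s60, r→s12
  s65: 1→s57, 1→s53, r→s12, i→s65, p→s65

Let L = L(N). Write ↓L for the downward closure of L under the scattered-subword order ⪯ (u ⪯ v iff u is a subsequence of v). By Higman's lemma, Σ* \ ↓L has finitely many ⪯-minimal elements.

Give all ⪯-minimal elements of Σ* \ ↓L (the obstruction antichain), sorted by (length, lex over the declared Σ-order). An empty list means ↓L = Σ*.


min(Σ*\↓L) = [ir, i11, pri, riippp, p1iipi].

|Q|=66, |F|=43, |δ|=218 (19 ε).
min D↑ (42 st, q0=0, F={6}): 0:r→1,i→2,1→0,p→3 1:r→1,i→4,1→1,p→5 2:r→6,i→2,1→7,p→8 3:r→9,i→8,1→10,p→3 4:r→6,i→11,1→12,p→13 5:r→9,i→13,1→14,p→5 6:r→6,i→6,1→6,p→6 7:r→6,i→7,1→6,p→7 8:r→6,i→8,1→15,p→8 9:r→9,i→6,1→9,p→9 10:r→9,i→16,1→10,p→10 11:r→6,i→11,1→17,p→18 12:r→6,i→17,1→6,p→12 13:r→6,i→19,1→20,p→13 14:r→9,i→21,1→14,p→14 15:r→6,i→22,1→6,p→15 16:r→6,i→23,1→22,p→16 17:r→6,i→17,1→6,p→24 18:r→6,i→18,1→25,p→26 19:r→6,i→19,1→27,p→18 20:r→6,i→28,1→6,p→20 21:r→6,i→29,1→30,p→21 22:r→6,i→31,1→6,p→22 23:r→6,i→23,1→31,p→32 24:r→6,i→24,1→6,p→33 25:r→6,i→34,1→6,p→33 26:r→6,i→26,1→33,p→6 27:r→6,i→28,1→6,p→25 28:r→6,i→35,1→6,p→34 29:r→6,i→29,1→35,p→36 30:r→6,i→35,1→6,p→30 31:r→6,i→31,1→6,p→37 32:r→6,i→6,1→37,p→32 33:r→6,i→33,1→6,p→6 34:r→6,i→38,1→6,p→33 35:r→6,i→35,1→6,p→39 36:r→6,i→6,1→39,p→40 37:r→6,i→6,1→6,p→37 38:r→6,i→38,1→6,p→41 39:r→6,i→6,1→6,p→41 40:r→6,i→6,1→41,p→6 41:r→6,i→6,1→6,p→6 (ε-aug+det+¬).
'ir': run [57, 50, 4] end={s12,s43,s49,s59} — reject; 2/2 single-dels accept.
'i11': |S_i|=[57, 50, 30, 3] end={s12,s36,s43} ∉↓L; 3/3 single-dels accept.
'pri': N↓-sim [57, 50, 6, 1] end={s12} ∉↓L; 3/3 deletions ∈↓L.
'riippp': |S_i|=[57, 41, 37, 31, 20, 10, 1] end={s12} ∉↓L; 6/6 single-dels accept.
'p1iipi': run [57, 50, 37, 28, 17, 9, 1] end={s12} ∉↓L; 6/6 single-dels accept.
5 minimals (antichain).


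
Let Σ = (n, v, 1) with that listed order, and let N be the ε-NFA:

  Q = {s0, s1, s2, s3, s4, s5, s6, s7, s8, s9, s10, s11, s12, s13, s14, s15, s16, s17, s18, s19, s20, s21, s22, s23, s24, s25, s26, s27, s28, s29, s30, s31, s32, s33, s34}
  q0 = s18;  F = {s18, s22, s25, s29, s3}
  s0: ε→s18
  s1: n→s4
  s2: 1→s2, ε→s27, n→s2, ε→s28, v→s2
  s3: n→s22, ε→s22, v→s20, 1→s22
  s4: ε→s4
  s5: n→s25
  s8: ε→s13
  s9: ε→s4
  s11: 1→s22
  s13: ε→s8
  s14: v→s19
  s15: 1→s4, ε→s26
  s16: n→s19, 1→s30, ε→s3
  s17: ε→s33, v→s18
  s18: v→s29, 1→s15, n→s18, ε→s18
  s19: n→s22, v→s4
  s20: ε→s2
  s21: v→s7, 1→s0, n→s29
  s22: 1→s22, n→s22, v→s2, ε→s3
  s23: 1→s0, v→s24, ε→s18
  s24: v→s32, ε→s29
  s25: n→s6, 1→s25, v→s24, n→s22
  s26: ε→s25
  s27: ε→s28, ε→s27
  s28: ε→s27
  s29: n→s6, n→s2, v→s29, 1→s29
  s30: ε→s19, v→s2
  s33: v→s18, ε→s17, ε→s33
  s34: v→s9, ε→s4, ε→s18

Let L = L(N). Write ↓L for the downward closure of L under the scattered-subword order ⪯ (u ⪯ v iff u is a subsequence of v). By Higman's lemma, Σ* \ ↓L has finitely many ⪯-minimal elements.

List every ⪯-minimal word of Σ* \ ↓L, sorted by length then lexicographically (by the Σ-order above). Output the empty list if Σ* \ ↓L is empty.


|Q|=35, |F|=5, |δ|=64 (25 ε).
min D↑ (5 st, q0=0, F={3}): 0:n→0,v→1,1→2 1:n→3,v→1,1→1 2:n→4,v→1,1→2 3:n→3,v→3,1→3 4:n→4,v→3,1→4.
'vn': N↓-sim [15, 8, 4] end={s2,s27,s28,s6} rej; 2/2 deletions ∈↓L.
'1nv': |S_i|=[15, 14, 7, 4] end={s2,s20,s27,s28} ∉↓L; 3/3 del acc.
2 obstructions.

A = [vn, 1nv].


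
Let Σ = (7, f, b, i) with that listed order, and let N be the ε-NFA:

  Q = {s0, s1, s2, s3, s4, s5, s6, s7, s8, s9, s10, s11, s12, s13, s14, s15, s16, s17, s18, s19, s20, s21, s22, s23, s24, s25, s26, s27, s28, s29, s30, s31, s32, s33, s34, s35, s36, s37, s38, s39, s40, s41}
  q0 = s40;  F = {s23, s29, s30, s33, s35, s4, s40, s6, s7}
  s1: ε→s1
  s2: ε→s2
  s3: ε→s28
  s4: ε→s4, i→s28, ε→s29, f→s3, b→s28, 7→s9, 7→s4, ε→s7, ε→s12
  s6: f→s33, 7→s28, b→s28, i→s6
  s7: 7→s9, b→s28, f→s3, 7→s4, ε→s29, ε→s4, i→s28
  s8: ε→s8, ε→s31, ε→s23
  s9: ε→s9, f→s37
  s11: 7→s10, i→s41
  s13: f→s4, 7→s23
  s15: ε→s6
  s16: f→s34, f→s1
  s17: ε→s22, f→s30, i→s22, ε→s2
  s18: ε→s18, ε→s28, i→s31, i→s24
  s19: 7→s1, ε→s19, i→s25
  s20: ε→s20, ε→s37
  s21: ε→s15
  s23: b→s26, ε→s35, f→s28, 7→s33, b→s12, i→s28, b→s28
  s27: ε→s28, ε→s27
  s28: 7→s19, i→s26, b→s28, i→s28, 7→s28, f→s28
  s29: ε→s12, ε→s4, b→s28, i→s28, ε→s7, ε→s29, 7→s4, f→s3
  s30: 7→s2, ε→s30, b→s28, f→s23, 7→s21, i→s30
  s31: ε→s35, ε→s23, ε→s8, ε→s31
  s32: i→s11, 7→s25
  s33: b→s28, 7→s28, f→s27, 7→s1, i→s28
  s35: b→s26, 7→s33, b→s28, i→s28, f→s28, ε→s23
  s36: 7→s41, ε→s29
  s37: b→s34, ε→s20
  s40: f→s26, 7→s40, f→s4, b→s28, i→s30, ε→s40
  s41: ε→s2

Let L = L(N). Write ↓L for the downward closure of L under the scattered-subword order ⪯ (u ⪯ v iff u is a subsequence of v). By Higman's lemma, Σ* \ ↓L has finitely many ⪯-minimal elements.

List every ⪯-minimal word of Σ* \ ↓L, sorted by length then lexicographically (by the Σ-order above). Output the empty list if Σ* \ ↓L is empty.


|Q|=42, |F|=9, |δ|=106 (39 ε).
min D↑ (7 st, q0=0, F={2}): 0:7→0,f→1,b→2,i→3 1:7→1,f→2,b→2,i→2 2:7→2,f→2,b→2,i→2 3:7→4,f→5,b→2,i→3 4:7→2,f→6,b→2,i→4 5:7→6,f→2,b→2,i→2 6:7→2,f→2,b→2,i→2.
'b': run [24, 7] end={s1,s12,s19,s25,s26,s28,s34} — reject; 1/1 deletions ∈↓L.
'ff': N↓-sim [24, 18, 10] end={s1,s19,s20,s25,s26,s27,s28,s3,s34,s37} ∉↓L; 2/2 single-dels accept.
'fi': |S_i|=[24, 18, 5] end={s1,s19,s25,s26,s28} — reject; 2/2 del acc.
'i77': N↓-sim [24, 15, 11, 5] end={s1,s19,s25,s26,s28} — reject; 3/3 del acc.
4 obstructions.

A = [b, ff, fi, i77].


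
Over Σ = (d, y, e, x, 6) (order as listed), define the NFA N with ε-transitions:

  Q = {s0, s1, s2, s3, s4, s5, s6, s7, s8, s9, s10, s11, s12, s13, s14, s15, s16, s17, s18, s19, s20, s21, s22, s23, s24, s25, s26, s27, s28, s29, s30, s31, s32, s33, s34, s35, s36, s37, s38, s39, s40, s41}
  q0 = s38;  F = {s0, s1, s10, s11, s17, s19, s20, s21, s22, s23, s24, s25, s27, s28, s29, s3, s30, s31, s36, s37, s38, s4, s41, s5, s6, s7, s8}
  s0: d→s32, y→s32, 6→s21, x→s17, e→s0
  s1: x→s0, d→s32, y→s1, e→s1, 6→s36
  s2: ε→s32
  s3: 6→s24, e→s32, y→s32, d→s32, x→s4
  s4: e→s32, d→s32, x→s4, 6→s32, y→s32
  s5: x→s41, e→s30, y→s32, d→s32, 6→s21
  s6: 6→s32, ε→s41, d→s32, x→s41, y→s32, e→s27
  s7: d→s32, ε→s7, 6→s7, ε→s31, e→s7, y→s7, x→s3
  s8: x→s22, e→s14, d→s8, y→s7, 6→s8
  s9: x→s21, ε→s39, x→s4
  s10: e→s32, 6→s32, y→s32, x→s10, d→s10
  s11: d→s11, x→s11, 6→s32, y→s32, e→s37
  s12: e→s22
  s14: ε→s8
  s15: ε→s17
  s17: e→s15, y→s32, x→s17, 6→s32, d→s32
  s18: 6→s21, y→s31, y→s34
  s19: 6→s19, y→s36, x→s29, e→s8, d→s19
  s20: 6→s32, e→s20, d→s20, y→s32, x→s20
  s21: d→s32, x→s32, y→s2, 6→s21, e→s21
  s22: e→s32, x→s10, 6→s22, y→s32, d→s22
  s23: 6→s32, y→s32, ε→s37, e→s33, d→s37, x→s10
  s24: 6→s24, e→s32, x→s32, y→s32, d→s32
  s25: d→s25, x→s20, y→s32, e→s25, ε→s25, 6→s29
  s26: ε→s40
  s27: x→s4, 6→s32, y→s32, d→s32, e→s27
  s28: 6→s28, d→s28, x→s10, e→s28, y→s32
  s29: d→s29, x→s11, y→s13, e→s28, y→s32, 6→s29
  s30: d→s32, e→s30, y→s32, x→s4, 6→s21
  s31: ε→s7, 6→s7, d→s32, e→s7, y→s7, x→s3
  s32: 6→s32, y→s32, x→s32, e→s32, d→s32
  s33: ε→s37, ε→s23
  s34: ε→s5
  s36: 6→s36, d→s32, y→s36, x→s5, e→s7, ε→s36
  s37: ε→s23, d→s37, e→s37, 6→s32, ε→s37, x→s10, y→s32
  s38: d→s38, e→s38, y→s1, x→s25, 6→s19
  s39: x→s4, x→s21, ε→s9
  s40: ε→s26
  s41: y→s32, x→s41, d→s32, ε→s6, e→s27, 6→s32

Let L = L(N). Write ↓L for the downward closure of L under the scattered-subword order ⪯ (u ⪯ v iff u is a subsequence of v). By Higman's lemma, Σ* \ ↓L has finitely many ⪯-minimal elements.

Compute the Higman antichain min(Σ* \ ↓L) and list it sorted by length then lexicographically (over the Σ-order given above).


A = [yd, xy, xx6, yx6x, 6exe].

|Q|=42, |F|=27, |δ|=169 (20 ε).
min D↑ (25 st, q0=0, F={4}): 0:d→0,y→1,e→0,x→2,6→3 1:d→4,y→1,e→1,x→5,6→6 2:d→2,y→4,e→2,x→7,6→8 3:d→3,y→6,e→9,x→8,6→3 4:d→4,y→4,e→4,x→4,6→4 5:d→4,y→4,e→5,x→10,6→11 6:d→4,y→6,e→12,x→13,6→6 7:d→7,y→4,e→7,x→7,6→4 8:d→8,y→4,e→14,x→15,6→8 9:d→9,y→12,e→9,x→16,6→9 10:d→4,y→4,e→10,x→10,6→4 11:d→4,y→4,e→11,x→4,6→11 12:d→4,y→12,e→12,x→17,6→12 13:d→4,y→4,e→18,x→19,6→11 14:d→14,y→4,e→14,x→20,6→14 15:d→15,y→4,e→21,x→15,6→4 16:d→16,y→4,e→4,x→20,6→16 17:d→4,y→4,e→4,x→22,6→23 18:d→4,y→4,e→18,x→22,6→11 19:d→4,y→4,e→24,x→19,6→4 20:d→20,y→4,e→4,x→20,6→4 21:d→21,y→4,e→21,x→20,6→4 22:d→4,y→4,e→4,x→22,6→4 23:d→4,y→4,e→4,x→4,6→23 24:d→4,y→4,e→24,x→22,6→4 [Hopcroft].
'yd': run [33, 19, 1] end={s32} ∉↓L; 2/2 single-dels accept.
'xy': |S_i|=[33, 25, 3] end={s13,s2,s32} rej; 2/2 single-dels accept.
'xx6': run [33, 25, 13, 1] end={s32} — reject; 3/3 single-dels accept.
'yx6x': run [33, 19, 14, 4, 1] end={s32} rej; 4/4 del acc.
'6exe': |S_i|=[33, 26, 18, 6, 1] end={s32} ∉↓L; 4/4 single-dels accept.
5 minimals (antichain).


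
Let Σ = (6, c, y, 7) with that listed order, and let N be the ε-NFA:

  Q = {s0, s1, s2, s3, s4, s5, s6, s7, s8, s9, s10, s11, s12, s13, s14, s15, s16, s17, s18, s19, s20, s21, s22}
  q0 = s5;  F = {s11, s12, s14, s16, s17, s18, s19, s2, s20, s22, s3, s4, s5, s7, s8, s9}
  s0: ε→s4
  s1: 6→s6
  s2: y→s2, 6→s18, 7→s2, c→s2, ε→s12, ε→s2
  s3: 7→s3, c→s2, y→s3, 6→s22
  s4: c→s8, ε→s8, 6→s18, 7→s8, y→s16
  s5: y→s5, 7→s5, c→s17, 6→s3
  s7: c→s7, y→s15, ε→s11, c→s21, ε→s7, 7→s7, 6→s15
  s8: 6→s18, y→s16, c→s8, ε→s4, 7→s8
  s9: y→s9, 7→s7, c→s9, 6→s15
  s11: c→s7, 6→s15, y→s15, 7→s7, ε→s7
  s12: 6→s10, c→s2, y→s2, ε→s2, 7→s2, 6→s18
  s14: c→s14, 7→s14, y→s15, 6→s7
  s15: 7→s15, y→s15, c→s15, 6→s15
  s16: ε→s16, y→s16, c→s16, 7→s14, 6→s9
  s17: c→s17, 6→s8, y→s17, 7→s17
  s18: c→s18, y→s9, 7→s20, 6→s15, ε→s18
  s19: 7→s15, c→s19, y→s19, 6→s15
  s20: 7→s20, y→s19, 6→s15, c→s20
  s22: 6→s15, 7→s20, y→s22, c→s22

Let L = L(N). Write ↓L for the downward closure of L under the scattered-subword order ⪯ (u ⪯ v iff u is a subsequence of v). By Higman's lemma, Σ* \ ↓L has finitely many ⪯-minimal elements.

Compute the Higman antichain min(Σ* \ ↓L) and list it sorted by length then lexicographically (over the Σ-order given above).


min(Σ*\↓L) = [666, 667y7, c6y7y].

|Q|=23, |F|=16, |δ|=82 (11 ε).
min D↑ (14 st, q0=0, F={6}): 0:6→1,c→2,y→0,7→0 1:6→3,c→4,y→1,7→1 2:6→5,c→2,y→2,7→2 3:6→6,c→3,y→3,7→7 4:6→8,c→4,y→4,7→4 5:6→8,c→5,y→9,7→5 6:6→6,c→6,y→6,7→6 7:6→6,c→7,y→10,7→7 8:6→6,c→8,y→11,7→7 9:6→11,c→9,y→9,7→12 10:6→6,c→10,y→10,7→6 11:6→6,c→11,y→11,7→13 12:6→13,c→12,y→6,7→12 13:6→6,c→13,y→6,7→13 [Hopcroft].
'666': N↓-sim [19, 17, 10, 1] end={s15} ∉↓L; 3/3 deletions ∈↓L.
'667y7': |S_i|=[19, 17, 10, 6, 2, 1] end={s15} rej; 5/5 del acc.
'c6y7y': |S_i|=[19, 17, 13, 8, 5, 1] end={s15} — reject; 5/5 single-dels accept.
3 minimals (antichain).
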